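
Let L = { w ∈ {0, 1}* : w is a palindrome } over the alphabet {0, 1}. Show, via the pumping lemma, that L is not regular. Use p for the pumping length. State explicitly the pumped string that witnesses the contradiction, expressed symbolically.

0^{p+k} 1 0^p

Assume L is regular; let p be its pumping constant.
Take w = 0^p 1 0^p, a palindrome of length 2p+1 ≥ p.
By the pumping lemma, w = xyz with |xy| ≤ p and |y| > 0.
Since the first p symbols of w are all 0's and |xy| ≤ p, y lies entirely in the leading 0-block: y = 0^k for some k with 1 ≤ k ≤ p.
Pump with i = 2: xy^2z = 0^{p+k} 1 0^p. Its reverse is 0^p 1 0^{p+k}, which differs from xy^2z since k ≥ 1. So xy^2z is not a palindrome and xy^2z ∉ L.
This contradicts the pumping lemma, so L is not regular.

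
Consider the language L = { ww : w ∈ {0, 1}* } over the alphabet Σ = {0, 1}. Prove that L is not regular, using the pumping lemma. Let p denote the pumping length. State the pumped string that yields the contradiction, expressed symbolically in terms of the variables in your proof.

Assume L is regular; let p be its pumping constant.
Take w = 0^p 1^p 0^p 1^p = uu where u = 0^p1^p; then w ∈ L and |w| = 4p ≥ p.
The pumping lemma gives a decomposition w = xyz where |xy| ≤ p and |y| > 0.
Since the first p symbols of w are all 0's and |xy| ≤ p, y lies entirely in the leading 0-block: y = 0^k for some k with 1 ≤ k ≤ p.
Pump with i = 2: xy^2z = 0^{p+k} 1^p 0^p 1^p, of length 4p+k. Suppose this equals vv. The string starts with 0 and ends with 1, so v does too; thus the boundary between the two copies of v is a 1→0 transition. There is exactly one such transition, at position 2p+k, so |v| = 2p+k and |vv| = 4p+2k ≠ 4p+k since k ≥ 1. So xy^2z ∉ L.
This contradicts the pumping lemma, so L is not regular.

0^{p+k} 1^p 0^p 1^p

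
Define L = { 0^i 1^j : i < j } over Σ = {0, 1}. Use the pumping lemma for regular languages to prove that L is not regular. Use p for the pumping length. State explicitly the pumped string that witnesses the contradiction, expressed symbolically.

Assume L is regular; let p be its pumping constant.
Choose w = 0^p 1^{p+1} ∈ L, with |w| = 2p+1 ≥ p.
By the pumping lemma, w = xyz with |xy| ≤ p and |y| ≥ 1.
The first p characters of w are 0's, so xy (and hence y) consists only of 0's. Write y = 0^k, 1 ≤ k ≤ p.
Consider xy^2z = 0^{p+k} 1^{p+1}. Since k ≥ 1, the 0-count p+k is at least p+1, so i < j fails; thus xy^2z ∉ L.
This contradicts the pumping lemma, so L is not regular.

0^{p+k} 1^{p+1}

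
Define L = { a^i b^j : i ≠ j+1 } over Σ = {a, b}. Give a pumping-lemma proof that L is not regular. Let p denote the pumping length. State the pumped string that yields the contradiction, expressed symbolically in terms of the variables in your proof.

a^{p+p!} b^{p+p!-1}

Assume L is regular. Let p be the pumping length given by the pumping lemma.
Choose w = a^p b^{p+p!-1}. Since p ≠ (p+p!-1)+1 = p+p!, w ∈ L; and |w| ≥ p.
Write w = xyz as guaranteed by the lemma, with |xy| ≤ p and y is nonempty.
The first p characters of w are a's, so xy (and hence y) consists only of a's. Write y = a^k, 1 ≤ k ≤ p.
Since 1 ≤ k ≤ p, k divides p!; set t = 1 + p!/k. Then xy^t z has p + (p!/k)·k = p + p! copies of a. Now the a-count is p+p! and (b-count)+1 = (p+p!-1)+1 = p+p!, so i ≠ j+1 fails. So xy^t z = a^{p+p!} b^{p+p!-1} ∉ L.
Contradiction. Therefore L is not regular.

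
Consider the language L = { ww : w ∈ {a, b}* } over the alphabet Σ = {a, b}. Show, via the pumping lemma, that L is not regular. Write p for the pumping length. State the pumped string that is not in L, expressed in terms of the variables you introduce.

a^{p+k} b^p a^p b^p

Assume L is regular; let p be its pumping constant.
Take w = a^p b^p a^p b^p = uu where u = a^pb^p; then w ∈ L and |w| = 4p ≥ p.
Write w = xyz as guaranteed by the lemma, with |xy| ≤ p and |y| ≥ 1.
Since the first p symbols of w are all a's and |xy| ≤ p, y lies entirely in the leading a-block: y = a^k for some k with 1 ≤ k ≤ p.
Pump with i = 2: xy^2z = a^{p+k} b^p a^p b^p, of length 4p+k. Suppose this equals vv. The string starts with a and ends with b, so v does too; thus the boundary between the two copies of v is a b→a transition. There is exactly one such transition, at position 2p+k, so |v| = 2p+k and |vv| = 4p+2k ≠ 4p+k since k ≥ 1. So xy^2z ∉ L.
Contradiction. Therefore L is not regular.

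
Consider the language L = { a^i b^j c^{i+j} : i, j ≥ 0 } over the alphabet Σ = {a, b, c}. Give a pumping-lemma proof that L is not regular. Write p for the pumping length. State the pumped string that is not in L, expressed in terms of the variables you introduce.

a^{p+k} b^p c^{2p}

Assume L is regular; let p be its pumping constant.
Take w = a^p b^p c^{2p} ∈ L (with i=j=p, i+j=2p), |w| = 4p ≥ p.
By the pumping lemma, w = xyz with |xy| ≤ p and |y| > 0.
Since the first p symbols of w are all a's and |xy| ≤ p, y lies entirely in the leading a-block: y = a^k for some k with 1 ≤ k ≤ p.
Consider xy^2z = a^{p+k} b^p c^{2p}. Now the a- and b-counts sum to 2p+k, but the c-count is 2p ≠ 2p+k. So xy^2z ∉ L.
This contradicts the pumping lemma, so L is not regular.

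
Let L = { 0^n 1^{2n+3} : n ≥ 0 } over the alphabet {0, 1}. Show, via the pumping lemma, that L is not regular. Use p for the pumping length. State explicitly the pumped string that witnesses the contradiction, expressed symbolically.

Suppose for contradiction that L is regular, and let p be the pumping length.
Let w = 0^p 1^{2p+3} ∈ L; note |w| = 3p+3 ≥ p.
By the pumping lemma, w = xyz with |xy| ≤ p and |y| > 0.
The first p characters of w are 0's, so xy (and hence y) consists only of 0's. Write y = 0^k, 1 ≤ k ≤ p.
Pump with i = 2: xy^2z = 0^{p+k} 1^{2p+3}. For this to lie in L we would need 2p+3 = 2(p+k)+3, which forces k = 0. But k ≥ 1, so xy^2z ∉ L.
This contradicts the pumping lemma, so L is not regular.

0^{p+k} 1^{2p+3}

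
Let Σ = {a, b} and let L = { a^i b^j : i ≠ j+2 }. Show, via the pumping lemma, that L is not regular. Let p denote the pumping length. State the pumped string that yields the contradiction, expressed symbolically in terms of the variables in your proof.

a^{p+p!} b^{p+p!-2}

Suppose for contradiction that L is regular, and let p be the pumping length.
Choose w = a^p b^{p+p!-2}. Since p ≠ (p+p!-2)+2 = p+p!, w ∈ L; and |w| ≥ p.
By the pumping lemma, w = xyz with |xy| ≤ p and |y| > 0.
The first p characters of w are a's, so xy (and hence y) consists only of a's. Write y = a^k, 1 ≤ k ≤ p.
Since 1 ≤ k ≤ p, k divides p!; set t = 1 + p!/k. Then xy^t z has p + (p!/k)·k = p + p! copies of a. Now the a-count is p+p! and (b-count)+2 = (p+p!-2)+2 = p+p!, so i ≠ j+2 fails. So xy^t z = a^{p+p!} b^{p+p!-2} ∉ L.
This contradicts the pumping lemma, so L is not regular.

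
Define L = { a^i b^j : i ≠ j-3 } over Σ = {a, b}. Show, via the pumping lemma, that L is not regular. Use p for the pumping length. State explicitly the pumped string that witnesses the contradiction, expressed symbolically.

Assume L is regular. Let p be the pumping length given by the pumping lemma.
Choose w = a^p b^{p+p!+3}. Since p ≠ (p+p!+3)-3 = p+p!, w ∈ L; and |w| ≥ p.
Write w = xyz as guaranteed by the lemma, with |xy| ≤ p and y is nonempty.
The first p characters of w are a's, so xy (and hence y) consists only of a's. Write y = a^k, 1 ≤ k ≤ p.
Since 1 ≤ k ≤ p, k divides p!; set t = 1 + p!/k. Then xy^t z has p + (p!/k)·k = p + p! copies of a. Now the a-count is p+p! and (b-count)-3 = (p+p!+3)-3 = p+p!, so i ≠ j-3 fails. So xy^t z = a^{p+p!} b^{p+p!+3} ∉ L.
Contradiction. Therefore L is not regular.

a^{p+p!} b^{p+p!+3}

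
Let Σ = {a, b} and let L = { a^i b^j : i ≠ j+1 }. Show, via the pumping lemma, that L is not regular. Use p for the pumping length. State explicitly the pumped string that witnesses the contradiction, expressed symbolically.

Assume L is regular. Let p be the pumping length given by the pumping lemma.
Choose w = a^p b^{p+p!-1}. Since p ≠ (p+p!-1)+1 = p+p!, w ∈ L; and |w| ≥ p.
By the pumping lemma, w = xyz with |xy| ≤ p and |y| ≥ 1.
The first p characters of w are a's, so xy (and hence y) consists only of a's. Write y = a^k, 1 ≤ k ≤ p.
Since 1 ≤ k ≤ p, k divides p!; set t = 1 + p!/k. Then xy^t z has p + (p!/k)·k = p + p! copies of a. Now the a-count is p+p! and (b-count)+1 = (p+p!-1)+1 = p+p!, so i ≠ j+1 fails. So xy^t z = a^{p+p!} b^{p+p!-1} ∉ L.
This contradicts the pumping lemma, so L is not regular.

a^{p+p!} b^{p+p!-1}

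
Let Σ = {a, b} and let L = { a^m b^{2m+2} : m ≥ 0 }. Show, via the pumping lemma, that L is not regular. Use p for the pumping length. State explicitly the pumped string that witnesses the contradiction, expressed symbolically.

a^{p+k} b^{2p+2}

Assume L is regular; let p be its pumping constant.
Choose w = a^p b^{2p+2}, which is in L with |w| = 3p+2 ≥ p.
The pumping lemma gives a decomposition w = xyz where |xy| ≤ p and |y| ≥ 1.
Because |xy| ≤ p and w begins with p copies of a, we have y = a^k with 1 ≤ k ≤ p.
Pump with i = 2: xy^2z = a^{p+k} b^{2p+2}. For this to lie in L we would need 2p+2 = 2(p+k)+2, which forces k = 0. But k ≥ 1, so xy^2z ∉ L.
Contradiction. Therefore L is not regular.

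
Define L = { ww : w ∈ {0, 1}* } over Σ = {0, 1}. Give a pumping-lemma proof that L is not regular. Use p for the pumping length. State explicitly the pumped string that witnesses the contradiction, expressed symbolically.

0^{p+k} 1^p 0^p 1^p

Assume L is regular; let p be its pumping constant.
Take w = 0^p 1^p 0^p 1^p = uu where u = 0^p1^p; then w ∈ L and |w| = 4p ≥ p.
By the pumping lemma, w = xyz with |xy| ≤ p and |y| > 0.
The first p characters of w are 0's, so xy (and hence y) consists only of 0's. Write y = 0^k, 1 ≤ k ≤ p.
Pump with i = 2: xy^2z = 0^{p+k} 1^p 0^p 1^p, of length 4p+k. Suppose this equals vv. The string starts with 0 and ends with 1, so v does too; thus the boundary between the two copies of v is a 1→0 transition. There is exactly one such transition, at position 2p+k, so |v| = 2p+k and |vv| = 4p+2k ≠ 4p+k since k ≥ 1. So xy^2z ∉ L.
Contradiction. Therefore L is not regular.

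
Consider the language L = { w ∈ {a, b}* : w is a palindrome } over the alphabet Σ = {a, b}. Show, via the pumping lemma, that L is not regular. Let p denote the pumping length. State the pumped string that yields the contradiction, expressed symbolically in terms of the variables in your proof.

Suppose for contradiction that L is regular, and let p be the pumping length.
Take w = a^p b a^p, a palindrome of length 2p+1 ≥ p.
The pumping lemma gives a decomposition w = xyz where |xy| ≤ p and |y| ≥ 1.
The first p characters of w are a's, so xy (and hence y) consists only of a's. Write y = a^k, 1 ≤ k ≤ p.
Pump with i = 2: xy^2z = a^{p+k} b a^p. Its reverse is a^p b a^{p+k}, which differs from xy^2z since k ≥ 1. So xy^2z is not a palindrome and xy^2z ∉ L.
Contradiction. Therefore L is not regular.

a^{p+k} b a^p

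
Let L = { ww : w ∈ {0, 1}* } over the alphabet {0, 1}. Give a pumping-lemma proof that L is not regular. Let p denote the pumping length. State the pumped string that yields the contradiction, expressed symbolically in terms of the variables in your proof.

Assume L is regular; let p be its pumping constant.
Take w = 0^p 1^p 0^p 1^p = uu where u = 0^p1^p; then w ∈ L and |w| = 4p ≥ p.
Write w = xyz as guaranteed by the lemma, with |xy| ≤ p and |y| > 0.
The first p characters of w are 0's, so xy (and hence y) consists only of 0's. Write y = 0^k, 1 ≤ k ≤ p.
Pump with i = 2: xy^2z = 0^{p+k} 1^p 0^p 1^p, of length 4p+k. Suppose this equals vv. The string starts with 0 and ends with 1, so v does too; thus the boundary between the two copies of v is a 1→0 transition. There is exactly one such transition, at position 2p+k, so |v| = 2p+k and |vv| = 4p+2k ≠ 4p+k since k ≥ 1. So xy^2z ∉ L.
This contradicts the pumping lemma, so L is not regular.

0^{p+k} 1^p 0^p 1^p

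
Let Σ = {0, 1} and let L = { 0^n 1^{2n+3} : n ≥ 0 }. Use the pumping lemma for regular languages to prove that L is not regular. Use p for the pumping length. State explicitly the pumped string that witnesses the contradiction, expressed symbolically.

Assume L is regular; let p be its pumping constant.
Take w = 0^p 1^{2p+3}. Then w ∈ L and |w| = 3p+3 ≥ p.
By the pumping lemma, w = xyz with |xy| ≤ p and |y| > 0.
The first p characters of w are 0's, so xy (and hence y) consists only of 0's. Write y = 0^k, 1 ≤ k ≤ p.
Pump with i = 2: xy^2z = 0^{p+k} 1^{2p+3}. For this to lie in L we would need 2p+3 = 2(p+k)+3, which forces k = 0. But k ≥ 1, so xy^2z ∉ L.
This is a contradiction; hence L is not regular.

0^{p+k} 1^{2p+3}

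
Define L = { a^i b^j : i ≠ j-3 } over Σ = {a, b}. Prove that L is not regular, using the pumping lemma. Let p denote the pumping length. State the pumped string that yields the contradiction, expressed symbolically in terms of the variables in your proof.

a^{p+p!} b^{p+p!+3}

Assume L is regular. Let p be the pumping length given by the pumping lemma.
Choose w = a^p b^{p+p!+3}. Since p ≠ (p+p!+3)-3 = p+p!, w ∈ L; and |w| ≥ p.
The pumping lemma gives a decomposition w = xyz where |xy| ≤ p and |y| ≥ 1.
Because |xy| ≤ p and w begins with p copies of a, we have y = a^k with 1 ≤ k ≤ p.
Since 1 ≤ k ≤ p, k divides p!; set t = 1 + p!/k. Then xy^t z has p + (p!/k)·k = p + p! copies of a. Now the a-count is p+p! and (b-count)-3 = (p+p!+3)-3 = p+p!, so i ≠ j-3 fails. So xy^t z = a^{p+p!} b^{p+p!+3} ∉ L.
Contradiction. Therefore L is not regular.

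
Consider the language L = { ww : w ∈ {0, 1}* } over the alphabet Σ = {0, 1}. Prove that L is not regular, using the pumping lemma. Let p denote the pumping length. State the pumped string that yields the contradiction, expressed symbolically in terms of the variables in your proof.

Toward a contradiction, assume L is regular with pumping length p.
Take w = 0^p 1^p 0^p 1^p = uu where u = 0^p1^p; then w ∈ L and |w| = 4p ≥ p.
By the pumping lemma, w = xyz with |xy| ≤ p and |y| ≥ 1.
Since the first p symbols of w are all 0's and |xy| ≤ p, y lies entirely in the leading 0-block: y = 0^k for some k with 1 ≤ k ≤ p.
Pump with i = 2: xy^2z = 0^{p+k} 1^p 0^p 1^p, of length 4p+k. Suppose this equals vv. The string starts with 0 and ends with 1, so v does too; thus the boundary between the two copies of v is a 1→0 transition. There is exactly one such transition, at position 2p+k, so |v| = 2p+k and |vv| = 4p+2k ≠ 4p+k since k ≥ 1. So xy^2z ∉ L.
Contradiction. Therefore L is not regular.

0^{p+k} 1^p 0^p 1^p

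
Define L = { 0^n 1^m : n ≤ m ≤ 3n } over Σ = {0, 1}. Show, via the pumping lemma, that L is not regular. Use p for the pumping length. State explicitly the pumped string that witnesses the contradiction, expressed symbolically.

Toward a contradiction, assume L is regular with pumping length p.
Take w = 0^p 1^p ∈ L (since p ≤ p ≤ 3p), with |w| = 2p ≥ p.
The pumping lemma gives a decomposition w = xyz where |xy| ≤ p and |y| > 0.
Because |xy| ≤ p and w begins with p copies of 0, we have y = 0^k with 1 ≤ k ≤ p.
Pump with i = 2: xy^2z = 0^{p+k} 1^p. Now n = p+k > p = m, so the condition n ≤ m fails. Thus xy^2z ∉ L.
This contradicts the pumping lemma, so L is not regular.

0^{p+k} 1^p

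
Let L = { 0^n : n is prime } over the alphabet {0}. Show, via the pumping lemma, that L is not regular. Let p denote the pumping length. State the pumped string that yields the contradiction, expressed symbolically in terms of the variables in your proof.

0^{q(1+k)}

Toward a contradiction, assume L is regular with pumping length p.
Let q be a prime with q ≥ p+2 (infinitely many primes exist), and take w = 0^q ∈ L with |w| = q ≥ p.
The pumping lemma gives a decomposition w = xyz where |xy| ≤ p and y is nonempty.
Then y = 0^k for some k with 1 ≤ k ≤ p.
Since 1 ≤ k ≤ p, |xz| = q-k. Pump with i = q+1: |xy^{q+1}z| = (q-k)+(q+1)k = q+qk = q(1+k), which is composite (both factors ≥ 2). So xy^{q+1}z = 0^{q(1+k)} ∉ L.
Contradiction. Therefore L is not regular.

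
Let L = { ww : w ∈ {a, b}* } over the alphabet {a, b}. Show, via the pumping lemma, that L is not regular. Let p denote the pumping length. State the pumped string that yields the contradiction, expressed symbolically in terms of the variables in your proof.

a^{p+k} b^p a^p b^p

Suppose for contradiction that L is regular, and let p be the pumping length.
Take w = a^p b^p a^p b^p = uu where u = a^pb^p; then w ∈ L and |w| = 4p ≥ p.
Write w = xyz as guaranteed by the lemma, with |xy| ≤ p and y is nonempty.
The first p characters of w are a's, so xy (and hence y) consists only of a's. Write y = a^k, 1 ≤ k ≤ p.
Pump with i = 2: xy^2z = a^{p+k} b^p a^p b^p, of length 4p+k. Suppose this equals vv. The string starts with a and ends with b, so v does too; thus the boundary between the two copies of v is a b→a transition. There is exactly one such transition, at position 2p+k, so |v| = 2p+k and |vv| = 4p+2k ≠ 4p+k since k ≥ 1. So xy^2z ∉ L.
This contradicts the pumping lemma, so L is not regular.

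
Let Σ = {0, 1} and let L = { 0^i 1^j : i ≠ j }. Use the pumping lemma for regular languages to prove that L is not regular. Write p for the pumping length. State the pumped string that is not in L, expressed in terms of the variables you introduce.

0^{p+p!} 1^{p+p!}

Toward a contradiction, assume L is regular with pumping length p.
Choose w = 0^p 1^{p+p!}. Since p ≠ p+p!, w ∈ L; and |w| ≥ p.
By the pumping lemma, w = xyz with |xy| ≤ p and y is nonempty.
The first p characters of w are 0's, so xy (and hence y) consists only of 0's. Write y = 0^k, 1 ≤ k ≤ p.
Since 1 ≤ k ≤ p, k divides p!; set t = 1 + p!/k. Then xy^t z has p + (p!/k)·k = p + p! copies of 0. Now the 0-count equals the 1-count, so i ≠ j fails. So xy^t z = 0^{p+p!} 1^{p+p!} ∉ L.
This contradicts the pumping lemma, so L is not regular.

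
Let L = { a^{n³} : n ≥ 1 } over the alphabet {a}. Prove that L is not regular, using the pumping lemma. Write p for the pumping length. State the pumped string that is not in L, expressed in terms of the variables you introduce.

Toward a contradiction, assume L is regular with pumping length p.
Take w = a^{p³} ∈ L with |w| = p³ ≥ p.
Write w = xyz as guaranteed by the lemma, with |xy| ≤ p and |y| > 0.
Then y = a^k for some k with 1 ≤ k ≤ p.
Pump with i = 2: xy^2z = a^{p³+k}. Since 1 ≤ k ≤ p, p³ < p³+k ≤ p³+p < p³+3p²+3p+1 = (p+1)³, so p³+k is not a perfect cube. So xy^2z ∉ L.
Contradiction. Therefore L is not regular.

a^{p³+k}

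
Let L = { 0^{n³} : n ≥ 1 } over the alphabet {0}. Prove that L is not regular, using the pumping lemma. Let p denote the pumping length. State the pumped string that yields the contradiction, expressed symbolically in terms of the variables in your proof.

0^{p³+k}

Toward a contradiction, assume L is regular with pumping length p.
Take w = 0^{p³} ∈ L with |w| = p³ ≥ p.
The pumping lemma gives a decomposition w = xyz where |xy| ≤ p and |y| ≥ 1.
Then y = 0^k for some k with 1 ≤ k ≤ p.
Pump with i = 2: xy^2z = 0^{p³+k}. Since 1 ≤ k ≤ p, p³ < p³+k ≤ p³+p < p³+3p²+3p+1 = (p+1)³, so p³+k is not a perfect cube. So xy^2z ∉ L.
This contradicts the pumping lemma, so L is not regular.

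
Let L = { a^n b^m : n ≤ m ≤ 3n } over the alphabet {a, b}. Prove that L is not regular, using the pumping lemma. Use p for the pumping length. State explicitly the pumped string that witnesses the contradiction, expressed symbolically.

a^{p+k} b^p

Toward a contradiction, assume L is regular with pumping length p.
Take w = a^p b^p ∈ L (since p ≤ p ≤ 3p), with |w| = 2p ≥ p.
Write w = xyz as guaranteed by the lemma, with |xy| ≤ p and y is nonempty.
Because |xy| ≤ p and w begins with p copies of a, we have y = a^k with 1 ≤ k ≤ p.
Pump with i = 2: xy^2z = a^{p+k} b^p. Now n = p+k > p = m, so the condition n ≤ m fails. Thus xy^2z ∉ L.
This contradicts the pumping lemma, so L is not regular.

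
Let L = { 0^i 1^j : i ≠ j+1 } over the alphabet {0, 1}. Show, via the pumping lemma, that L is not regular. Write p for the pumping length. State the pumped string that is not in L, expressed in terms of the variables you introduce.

Assume L is regular. Let p be the pumping length given by the pumping lemma.
Choose w = 0^p 1^{p+p!-1}. Since p ≠ (p+p!-1)+1 = p+p!, w ∈ L; and |w| ≥ p.
Write w = xyz as guaranteed by the lemma, with |xy| ≤ p and |y| > 0.
Since the first p symbols of w are all 0's and |xy| ≤ p, y lies entirely in the leading 0-block: y = 0^k for some k with 1 ≤ k ≤ p.
Since 1 ≤ k ≤ p, k divides p!; set t = 1 + p!/k. Then xy^t z has p + (p!/k)·k = p + p! copies of 0. Now the 0-count is p+p! and (1-count)+1 = (p+p!-1)+1 = p+p!, so i ≠ j+1 fails. So xy^t z = 0^{p+p!} 1^{p+p!-1} ∉ L.
Contradiction. Therefore L is not regular.

0^{p+p!} 1^{p+p!-1}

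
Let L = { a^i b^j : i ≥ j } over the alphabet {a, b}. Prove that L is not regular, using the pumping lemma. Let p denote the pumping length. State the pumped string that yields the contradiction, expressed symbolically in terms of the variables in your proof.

Assume L is regular. Let p be the pumping length given by the pumping lemma.
Choose w = a^p b^p ∈ L, with |w| = 2p ≥ p.
Write w = xyz as guaranteed by the lemma, with |xy| ≤ p and |y| ≥ 1.
Because |xy| ≤ p and w begins with p copies of a, we have y = a^k with 1 ≤ k ≤ p.
Consider xy^0z = xz = a^{p-k} b^p. Since k ≥ 1, the a-count p-k is less than p, so i ≥ j fails; thus xz ∉ L.
This contradicts the pumping lemma, so L is not regular.

a^{p-k} b^p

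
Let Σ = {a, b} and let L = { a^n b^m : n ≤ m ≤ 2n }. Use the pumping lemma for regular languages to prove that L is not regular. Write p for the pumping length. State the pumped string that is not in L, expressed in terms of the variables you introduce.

a^{p+k} b^p

Assume L is regular; let p be its pumping constant.
Take w = a^p b^p ∈ L (since p ≤ p ≤ 2p), with |w| = 2p ≥ p.
The pumping lemma gives a decomposition w = xyz where |xy| ≤ p and |y| > 0.
Because |xy| ≤ p and w begins with p copies of a, we have y = a^k with 1 ≤ k ≤ p.
Pump with i = 2: xy^2z = a^{p+k} b^p. Now n = p+k > p = m, so the condition n ≤ m fails. Thus xy^2z ∉ L.
Contradiction. Therefore L is not regular.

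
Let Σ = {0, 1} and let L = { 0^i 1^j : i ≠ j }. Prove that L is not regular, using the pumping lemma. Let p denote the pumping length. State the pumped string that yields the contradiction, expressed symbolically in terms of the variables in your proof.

0^{p+p!} 1^{p+p!}

Assume L is regular. Let p be the pumping length given by the pumping lemma.
Choose w = 0^p 1^{p+p!}. Since p ≠ p+p!, w ∈ L; and |w| ≥ p.
Write w = xyz as guaranteed by the lemma, with |xy| ≤ p and |y| > 0.
Because |xy| ≤ p and w begins with p copies of 0, we have y = 0^k with 1 ≤ k ≤ p.
Since 1 ≤ k ≤ p, k divides p!; set t = 1 + p!/k. Then xy^t z has p + (p!/k)·k = p + p! copies of 0. Now the 0-count equals the 1-count, so i ≠ j fails. So xy^t z = 0^{p+p!} 1^{p+p!} ∉ L.
This is a contradiction; hence L is not regular.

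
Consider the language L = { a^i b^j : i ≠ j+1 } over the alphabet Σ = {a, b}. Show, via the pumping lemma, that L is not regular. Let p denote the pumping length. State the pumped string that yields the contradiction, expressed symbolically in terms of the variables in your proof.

a^{p+p!} b^{p+p!-1}

Assume L is regular. Let p be the pumping length given by the pumping lemma.
Choose w = a^p b^{p+p!-1}. Since p ≠ (p+p!-1)+1 = p+p!, w ∈ L; and |w| ≥ p.
Write w = xyz as guaranteed by the lemma, with |xy| ≤ p and |y| > 0.
The first p characters of w are a's, so xy (and hence y) consists only of a's. Write y = a^k, 1 ≤ k ≤ p.
Since 1 ≤ k ≤ p, k divides p!; set t = 1 + p!/k. Then xy^t z has p + (p!/k)·k = p + p! copies of a. Now the a-count is p+p! and (b-count)+1 = (p+p!-1)+1 = p+p!, so i ≠ j+1 fails. So xy^t z = a^{p+p!} b^{p+p!-1} ∉ L.
This contradicts the pumping lemma, so L is not regular.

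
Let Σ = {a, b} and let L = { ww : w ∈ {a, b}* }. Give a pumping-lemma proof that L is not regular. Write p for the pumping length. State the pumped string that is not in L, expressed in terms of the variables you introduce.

Assume L is regular; let p be its pumping constant.
Take w = a^p b^p a^p b^p = uu where u = a^pb^p; then w ∈ L and |w| = 4p ≥ p.
Write w = xyz as guaranteed by the lemma, with |xy| ≤ p and y is nonempty.
The first p characters of w are a's, so xy (and hence y) consists only of a's. Write y = a^k, 1 ≤ k ≤ p.
Pump with i = 2: xy^2z = a^{p+k} b^p a^p b^p, of length 4p+k. Suppose this equals vv. The string starts with a and ends with b, so v does too; thus the boundary between the two copies of v is a b→a transition. There is exactly one such transition, at position 2p+k, so |v| = 2p+k and |vv| = 4p+2k ≠ 4p+k since k ≥ 1. So xy^2z ∉ L.
This is a contradiction; hence L is not regular.

a^{p+k} b^p a^p b^p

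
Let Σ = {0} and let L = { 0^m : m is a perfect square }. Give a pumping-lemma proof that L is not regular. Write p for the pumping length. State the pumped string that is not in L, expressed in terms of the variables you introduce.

Assume L is regular. Let p be the pumping length given by the pumping lemma.
Take w = 0^{p²} ∈ L with |w| = p² ≥ p.
The pumping lemma gives a decomposition w = xyz where |xy| ≤ p and |y| ≥ 1.
Then y = 0^k for some k with 1 ≤ k ≤ p.
Pump with i = 2: xy^2z = 0^{p²+k}. Since 1 ≤ k ≤ p, p² < p²+k ≤ p²+p < (p+1)², so p²+k lies strictly between consecutive squares and is not a perfect square. So xy^2z ∉ L.
This contradicts the pumping lemma, so L is not regular.

0^{p²+k}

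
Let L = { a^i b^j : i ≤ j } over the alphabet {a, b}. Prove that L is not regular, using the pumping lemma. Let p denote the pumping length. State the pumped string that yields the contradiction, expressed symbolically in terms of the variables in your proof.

Assume L is regular; let p be its pumping constant.
Choose w = a^p b^p ∈ L, with |w| = 2p ≥ p.
By the pumping lemma, w = xyz with |xy| ≤ p and y is nonempty.
Since the first p symbols of w are all a's and |xy| ≤ p, y lies entirely in the leading a-block: y = a^k for some k with 1 ≤ k ≤ p.
Consider xy^2z = a^{p+k} b^p. Since k ≥ 1, the a-count p+k exceeds the b-count p, so i ≤ j fails; thus xy^2z ∉ L.
This contradicts the pumping lemma, so L is not regular.

a^{p+k} b^p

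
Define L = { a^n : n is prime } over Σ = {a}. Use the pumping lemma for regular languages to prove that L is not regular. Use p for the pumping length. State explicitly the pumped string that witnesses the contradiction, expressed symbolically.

a^{q(1+k)}

Assume L is regular; let p be its pumping constant.
Let q be a prime with q ≥ p+2 (infinitely many primes exist), and take w = a^q ∈ L with |w| = q ≥ p.
Write w = xyz as guaranteed by the lemma, with |xy| ≤ p and |y| ≥ 1.
Then y = a^k for some k with 1 ≤ k ≤ p.
Since 1 ≤ k ≤ p, |xz| = q-k. Pump with i = q+1: |xy^{q+1}z| = (q-k)+(q+1)k = q+qk = q(1+k), which is composite (both factors ≥ 2). So xy^{q+1}z = a^{q(1+k)} ∉ L.
Contradiction. Therefore L is not regular.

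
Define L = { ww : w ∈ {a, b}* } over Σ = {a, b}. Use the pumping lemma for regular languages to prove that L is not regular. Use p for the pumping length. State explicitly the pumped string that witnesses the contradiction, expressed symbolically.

Assume L is regular; let p be its pumping constant.
Take w = a^p b^p a^p b^p = uu where u = a^pb^p; then w ∈ L and |w| = 4p ≥ p.
Write w = xyz as guaranteed by the lemma, with |xy| ≤ p and |y| ≥ 1.
Because |xy| ≤ p and w begins with p copies of a, we have y = a^k with 1 ≤ k ≤ p.
Pump with i = 2: xy^2z = a^{p+k} b^p a^p b^p, of length 4p+k. Suppose this equals vv. The string starts with a and ends with b, so v does too; thus the boundary between the two copies of v is a b→a transition. There is exactly one such transition, at position 2p+k, so |v| = 2p+k and |vv| = 4p+2k ≠ 4p+k since k ≥ 1. So xy^2z ∉ L.
This is a contradiction; hence L is not regular.

a^{p+k} b^p a^p b^p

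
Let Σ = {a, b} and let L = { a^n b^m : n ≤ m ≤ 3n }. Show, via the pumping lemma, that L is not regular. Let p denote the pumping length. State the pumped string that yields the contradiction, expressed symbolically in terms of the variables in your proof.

Assume L is regular. Let p be the pumping length given by the pumping lemma.
Take w = a^p b^p ∈ L (since p ≤ p ≤ 3p), with |w| = 2p ≥ p.
By the pumping lemma, w = xyz with |xy| ≤ p and y is nonempty.
Since the first p symbols of w are all a's and |xy| ≤ p, y lies entirely in the leading a-block: y = a^k for some k with 1 ≤ k ≤ p.
Pump with i = 2: xy^2z = a^{p+k} b^p. Now n = p+k > p = m, so the condition n ≤ m fails. Thus xy^2z ∉ L.
This contradicts the pumping lemma, so L is not regular.

a^{p+k} b^p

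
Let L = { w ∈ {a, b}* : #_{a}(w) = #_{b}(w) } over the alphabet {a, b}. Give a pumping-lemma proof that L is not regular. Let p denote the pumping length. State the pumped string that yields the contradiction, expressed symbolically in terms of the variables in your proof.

a^{p+k} b^p

Suppose for contradiction that L is regular, and let p be the pumping length.
Choose w = a^p b^p ∈ L with |w| = 2p ≥ p.
By the pumping lemma, w = xyz with |xy| ≤ p and |y| ≥ 1.
Because |xy| ≤ p and w begins with p copies of a, we have y = a^k with 1 ≤ k ≤ p.
Pump with i = 2: xy^2z = a^{p+k} b^p has p+k occurrences of a but only p of b. Since k ≥ 1 the counts differ, so xy^2z ∉ L.
This is a contradiction; hence L is not regular.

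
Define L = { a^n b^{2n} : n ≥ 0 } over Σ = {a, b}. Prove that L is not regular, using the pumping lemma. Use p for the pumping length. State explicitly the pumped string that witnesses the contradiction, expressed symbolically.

a^{p+k} b^{2p}

Assume L is regular. Let p be the pumping length given by the pumping lemma.
Take w = a^p b^{2p}. Then w ∈ L and |w| = 3p ≥ p.
By the pumping lemma, w = xyz with |xy| ≤ p and |y| ≥ 1.
Since the first p symbols of w are all a's and |xy| ≤ p, y lies entirely in the leading a-block: y = a^k for some k with 1 ≤ k ≤ p.
Pump with i = 2: xy^2z = a^{p+k} b^{2p}. For this to lie in L we would need 2p = 2(p+k), which forces k = 0. But k ≥ 1, so xy^2z ∉ L.
This is a contradiction; hence L is not regular.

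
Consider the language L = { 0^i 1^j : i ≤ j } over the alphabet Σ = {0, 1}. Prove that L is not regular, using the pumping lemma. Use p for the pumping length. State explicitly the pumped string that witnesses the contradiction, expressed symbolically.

Assume L is regular. Let p be the pumping length given by the pumping lemma.
Choose w = 0^p 1^p ∈ L, with |w| = 2p ≥ p.
The pumping lemma gives a decomposition w = xyz where |xy| ≤ p and |y| > 0.
The first p characters of w are 0's, so xy (and hence y) consists only of 0's. Write y = 0^k, 1 ≤ k ≤ p.
Consider xy^2z = 0^{p+k} 1^p. Since k ≥ 1, the 0-count p+k exceeds the 1-count p, so i ≤ j fails; thus xy^2z ∉ L.
This contradicts the pumping lemma, so L is not regular.

0^{p+k} 1^p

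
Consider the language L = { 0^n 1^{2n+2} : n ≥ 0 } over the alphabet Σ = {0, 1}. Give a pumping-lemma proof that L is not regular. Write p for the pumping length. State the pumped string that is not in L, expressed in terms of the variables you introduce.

0^{p+k} 1^{2p+2}

Suppose for contradiction that L is regular, and let p be the pumping length.
Choose w = 0^p 1^{2p+2}, which is in L with |w| = 3p+2 ≥ p.
Write w = xyz as guaranteed by the lemma, with |xy| ≤ p and |y| ≥ 1.
Because |xy| ≤ p and w begins with p copies of 0, we have y = 0^k with 1 ≤ k ≤ p.
Pump with i = 2: xy^2z = 0^{p+k} 1^{2p+2}. For this to lie in L we would need 2p+2 = 2(p+k)+2, which forces k = 0. But k ≥ 1, so xy^2z ∉ L.
This is a contradiction; hence L is not regular.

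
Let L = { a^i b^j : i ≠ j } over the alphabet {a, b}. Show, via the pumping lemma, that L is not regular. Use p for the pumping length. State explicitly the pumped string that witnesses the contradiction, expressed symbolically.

Suppose for contradiction that L is regular, and let p be the pumping length.
Choose w = a^p b^{p+p!}. Since p ≠ p+p!, w ∈ L; and |w| ≥ p.
Write w = xyz as guaranteed by the lemma, with |xy| ≤ p and |y| > 0.
Since the first p symbols of w are all a's and |xy| ≤ p, y lies entirely in the leading a-block: y = a^k for some k with 1 ≤ k ≤ p.
Since 1 ≤ k ≤ p, k divides p!; set t = 1 + p!/k. Then xy^t z has p + (p!/k)·k = p + p! copies of a. Now the a-count equals the b-count, so i ≠ j fails. So xy^t z = a^{p+p!} b^{p+p!} ∉ L.
Contradiction. Therefore L is not regular.

a^{p+p!} b^{p+p!}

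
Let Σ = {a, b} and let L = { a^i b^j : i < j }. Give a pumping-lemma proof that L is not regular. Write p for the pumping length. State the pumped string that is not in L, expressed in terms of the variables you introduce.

a^{p+k} b^{p+1}

Suppose for contradiction that L is regular, and let p be the pumping length.
Choose w = a^p b^{p+1} ∈ L, with |w| = 2p+1 ≥ p.
Write w = xyz as guaranteed by the lemma, with |xy| ≤ p and |y| ≥ 1.
The first p characters of w are a's, so xy (and hence y) consists only of a's. Write y = a^k, 1 ≤ k ≤ p.
Consider xy^2z = a^{p+k} b^{p+1}. Since k ≥ 1, the a-count p+k is at least p+1, so i < j fails; thus xy^2z ∉ L.
Contradiction. Therefore L is not regular.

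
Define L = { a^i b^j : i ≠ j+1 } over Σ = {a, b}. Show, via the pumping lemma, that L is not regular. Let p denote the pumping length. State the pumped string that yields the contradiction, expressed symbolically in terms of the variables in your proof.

Suppose for contradiction that L is regular, and let p be the pumping length.
Choose w = a^p b^{p+p!-1}. Since p ≠ (p+p!-1)+1 = p+p!, w ∈ L; and |w| ≥ p.
The pumping lemma gives a decomposition w = xyz where |xy| ≤ p and y is nonempty.
Since the first p symbols of w are all a's and |xy| ≤ p, y lies entirely in the leading a-block: y = a^k for some k with 1 ≤ k ≤ p.
Since 1 ≤ k ≤ p, k divides p!; set t = 1 + p!/k. Then xy^t z has p + (p!/k)·k = p + p! copies of a. Now the a-count is p+p! and (b-count)+1 = (p+p!-1)+1 = p+p!, so i ≠ j+1 fails. So xy^t z = a^{p+p!} b^{p+p!-1} ∉ L.
This contradicts the pumping lemma, so L is not regular.

a^{p+p!} b^{p+p!-1}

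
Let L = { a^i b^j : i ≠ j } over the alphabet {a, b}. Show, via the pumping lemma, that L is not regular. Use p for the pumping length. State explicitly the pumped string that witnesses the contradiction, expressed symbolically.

Suppose for contradiction that L is regular, and let p be the pumping length.
Choose w = a^p b^{p+p!}. Since p ≠ p+p!, w ∈ L; and |w| ≥ p.
By the pumping lemma, w = xyz with |xy| ≤ p and y is nonempty.
Because |xy| ≤ p and w begins with p copies of a, we have y = a^k with 1 ≤ k ≤ p.
Since 1 ≤ k ≤ p, k divides p!; set t = 1 + p!/k. Then xy^t z has p + (p!/k)·k = p + p! copies of a. Now the a-count equals the b-count, so i ≠ j fails. So xy^t z = a^{p+p!} b^{p+p!} ∉ L.
This contradicts the pumping lemma, so L is not regular.

a^{p+p!} b^{p+p!}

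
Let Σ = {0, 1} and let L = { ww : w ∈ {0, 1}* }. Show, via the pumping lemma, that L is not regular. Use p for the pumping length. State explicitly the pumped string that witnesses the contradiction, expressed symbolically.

Toward a contradiction, assume L is regular with pumping length p.
Take w = 0^p 1^p 0^p 1^p = uu where u = 0^p1^p; then w ∈ L and |w| = 4p ≥ p.
By the pumping lemma, w = xyz with |xy| ≤ p and |y| ≥ 1.
The first p characters of w are 0's, so xy (and hence y) consists only of 0's. Write y = 0^k, 1 ≤ k ≤ p.
Pump with i = 2: xy^2z = 0^{p+k} 1^p 0^p 1^p, of length 4p+k. Suppose this equals vv. The string starts with 0 and ends with 1, so v does too; thus the boundary between the two copies of v is a 1→0 transition. There is exactly one such transition, at position 2p+k, so |v| = 2p+k and |vv| = 4p+2k ≠ 4p+k since k ≥ 1. So xy^2z ∉ L.
This contradicts the pumping lemma, so L is not regular.

0^{p+k} 1^p 0^p 1^p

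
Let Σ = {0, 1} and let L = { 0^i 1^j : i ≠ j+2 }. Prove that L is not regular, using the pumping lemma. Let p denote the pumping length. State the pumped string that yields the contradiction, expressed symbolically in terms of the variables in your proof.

0^{p+p!} 1^{p+p!-2}

Assume L is regular. Let p be the pumping length given by the pumping lemma.
Choose w = 0^p 1^{p+p!-2}. Since p ≠ (p+p!-2)+2 = p+p!, w ∈ L; and |w| ≥ p.
By the pumping lemma, w = xyz with |xy| ≤ p and |y| ≥ 1.
Since the first p symbols of w are all 0's and |xy| ≤ p, y lies entirely in the leading 0-block: y = 0^k for some k with 1 ≤ k ≤ p.
Since 1 ≤ k ≤ p, k divides p!; set t = 1 + p!/k. Then xy^t z has p + (p!/k)·k = p + p! copies of 0. Now the 0-count is p+p! and (1-count)+2 = (p+p!-2)+2 = p+p!, so i ≠ j+2 fails. So xy^t z = 0^{p+p!} 1^{p+p!-2} ∉ L.
This contradicts the pumping lemma, so L is not regular.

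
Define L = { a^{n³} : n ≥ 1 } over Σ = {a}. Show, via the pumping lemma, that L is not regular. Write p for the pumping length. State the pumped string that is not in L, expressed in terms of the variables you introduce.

a^{p³+k}

Assume L is regular; let p be its pumping constant.
Take w = a^{p³} ∈ L with |w| = p³ ≥ p.
By the pumping lemma, w = xyz with |xy| ≤ p and |y| ≥ 1.
Then y = a^k for some k with 1 ≤ k ≤ p.
Pump with i = 2: xy^2z = a^{p³+k}. Since 1 ≤ k ≤ p, p³ < p³+k ≤ p³+p < p³+3p²+3p+1 = (p+1)³, so p³+k is not a perfect cube. So xy^2z ∉ L.
This is a contradiction; hence L is not regular.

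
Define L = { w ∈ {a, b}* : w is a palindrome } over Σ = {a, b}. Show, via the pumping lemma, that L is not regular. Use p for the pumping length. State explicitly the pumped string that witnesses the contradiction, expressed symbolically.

a^{p+k} b a^p

Assume L is regular; let p be its pumping constant.
Take w = a^p b a^p, a palindrome of length 2p+1 ≥ p.
By the pumping lemma, w = xyz with |xy| ≤ p and y is nonempty.
The first p characters of w are a's, so xy (and hence y) consists only of a's. Write y = a^k, 1 ≤ k ≤ p.
Pump with i = 2: xy^2z = a^{p+k} b a^p. Its reverse is a^p b a^{p+k}, which differs from xy^2z since k ≥ 1. So xy^2z is not a palindrome and xy^2z ∉ L.
Contradiction. Therefore L is not regular.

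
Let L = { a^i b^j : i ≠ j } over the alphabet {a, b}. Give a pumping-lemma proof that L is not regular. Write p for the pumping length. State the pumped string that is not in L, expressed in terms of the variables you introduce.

a^{p+p!} b^{p+p!}

Assume L is regular; let p be its pumping constant.
Choose w = a^p b^{p+p!}. Since p ≠ p+p!, w ∈ L; and |w| ≥ p.
Write w = xyz as guaranteed by the lemma, with |xy| ≤ p and y is nonempty.
Because |xy| ≤ p and w begins with p copies of a, we have y = a^k with 1 ≤ k ≤ p.
Since 1 ≤ k ≤ p, k divides p!; set t = 1 + p!/k. Then xy^t z has p + (p!/k)·k = p + p! copies of a. Now the a-count equals the b-count, so i ≠ j fails. So xy^t z = a^{p+p!} b^{p+p!} ∉ L.
Contradiction. Therefore L is not regular.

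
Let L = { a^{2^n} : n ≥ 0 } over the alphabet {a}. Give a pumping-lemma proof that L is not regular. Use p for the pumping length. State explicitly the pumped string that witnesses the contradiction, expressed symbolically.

Assume L is regular; let p be its pumping constant.
Take w = a^{2^p} ∈ L with |w| = 2^p ≥ p.
By the pumping lemma, w = xyz with |xy| ≤ p and |y| ≥ 1.
Then y = a^k for some k with 1 ≤ k ≤ p.
Pump with i = 2: xy^2z = a^{2^p+k}. Since 1 ≤ k ≤ p < 2^p, we have 2^p < 2^p+k < 2^{p+1}, so 2^p+k is not a power of 2. So xy^2z ∉ L.
This is a contradiction; hence L is not regular.

a^{2^p+k}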